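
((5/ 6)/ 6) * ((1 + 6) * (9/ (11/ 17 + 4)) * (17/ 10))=2023/ 632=3.20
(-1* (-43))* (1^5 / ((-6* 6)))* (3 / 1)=-43 / 12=-3.58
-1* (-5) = 5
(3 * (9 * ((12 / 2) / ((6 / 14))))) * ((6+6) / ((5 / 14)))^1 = 63504 / 5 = 12700.80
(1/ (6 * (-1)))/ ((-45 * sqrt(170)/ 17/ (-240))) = -1.16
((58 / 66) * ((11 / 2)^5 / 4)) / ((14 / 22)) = 4670479 / 2688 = 1737.53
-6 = -6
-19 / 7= -2.71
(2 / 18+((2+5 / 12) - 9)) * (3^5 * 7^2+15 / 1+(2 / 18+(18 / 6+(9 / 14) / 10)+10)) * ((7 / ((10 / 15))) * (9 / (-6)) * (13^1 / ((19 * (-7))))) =-45551074309 / 383040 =-118919.89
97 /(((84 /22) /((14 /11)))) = 32.33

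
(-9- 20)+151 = 122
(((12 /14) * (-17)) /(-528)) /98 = 17 /60368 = 0.00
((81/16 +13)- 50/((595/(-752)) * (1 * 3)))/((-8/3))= -223493/15232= -14.67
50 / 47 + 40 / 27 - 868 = -1098262 / 1269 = -865.45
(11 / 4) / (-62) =-11 / 248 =-0.04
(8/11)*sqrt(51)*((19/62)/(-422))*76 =-2888*sqrt(51)/71951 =-0.29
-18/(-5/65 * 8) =117/4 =29.25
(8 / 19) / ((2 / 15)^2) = 450 / 19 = 23.68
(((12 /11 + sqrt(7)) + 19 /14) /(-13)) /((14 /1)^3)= -sqrt(7) /35672-29 /422576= -0.00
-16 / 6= -2.67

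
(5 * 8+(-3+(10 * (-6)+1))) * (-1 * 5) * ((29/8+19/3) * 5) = 65725/12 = 5477.08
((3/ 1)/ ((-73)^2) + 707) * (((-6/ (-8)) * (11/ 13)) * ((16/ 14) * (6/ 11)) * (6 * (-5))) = -4069014480/ 484939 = -8390.78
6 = 6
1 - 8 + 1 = -6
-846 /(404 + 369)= -846 /773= -1.09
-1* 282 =-282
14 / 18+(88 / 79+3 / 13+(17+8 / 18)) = 180857 / 9243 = 19.57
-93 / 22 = -4.23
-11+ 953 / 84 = 29 / 84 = 0.35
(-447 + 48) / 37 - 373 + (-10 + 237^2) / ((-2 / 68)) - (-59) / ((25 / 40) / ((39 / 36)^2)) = -6359231053 / 3330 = -1909678.99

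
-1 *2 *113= -226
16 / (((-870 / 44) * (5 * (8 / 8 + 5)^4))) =-22 / 176175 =-0.00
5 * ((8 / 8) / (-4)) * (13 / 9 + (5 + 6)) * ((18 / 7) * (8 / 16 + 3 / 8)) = -35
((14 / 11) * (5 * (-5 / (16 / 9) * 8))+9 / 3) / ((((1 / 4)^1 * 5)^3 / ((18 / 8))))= -222048 / 1375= -161.49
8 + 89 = 97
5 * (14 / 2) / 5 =7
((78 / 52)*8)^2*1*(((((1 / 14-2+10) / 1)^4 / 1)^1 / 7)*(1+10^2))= 148210051149 / 16807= 8818352.54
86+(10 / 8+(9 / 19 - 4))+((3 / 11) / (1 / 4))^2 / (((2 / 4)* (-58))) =22316823 / 266684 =83.68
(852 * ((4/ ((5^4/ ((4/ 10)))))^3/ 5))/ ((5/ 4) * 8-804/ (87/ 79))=-6325248/ 1593170166015625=-0.00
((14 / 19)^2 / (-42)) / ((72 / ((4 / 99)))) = -0.00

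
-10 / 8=-5 / 4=-1.25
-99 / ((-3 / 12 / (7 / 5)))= 554.40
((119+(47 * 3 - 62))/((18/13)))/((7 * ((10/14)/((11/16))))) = 1573/80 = 19.66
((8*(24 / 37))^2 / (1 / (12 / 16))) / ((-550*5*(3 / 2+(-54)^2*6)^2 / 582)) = -3575808 / 256138954534375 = -0.00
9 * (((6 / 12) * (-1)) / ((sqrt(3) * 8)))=-3 * sqrt(3) / 16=-0.32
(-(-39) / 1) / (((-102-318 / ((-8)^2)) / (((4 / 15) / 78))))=-64 / 51345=-0.00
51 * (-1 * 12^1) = -612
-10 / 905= -2 / 181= -0.01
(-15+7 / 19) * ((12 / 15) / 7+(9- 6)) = -45.57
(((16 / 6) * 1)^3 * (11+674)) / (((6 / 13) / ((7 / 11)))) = 15957760 / 891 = 17909.94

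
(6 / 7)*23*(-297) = -40986 / 7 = -5855.14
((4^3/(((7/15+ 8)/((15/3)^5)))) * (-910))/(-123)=910000000/5207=174764.74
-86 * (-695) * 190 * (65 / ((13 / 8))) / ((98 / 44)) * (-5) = -49967720000 / 49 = -1019749387.76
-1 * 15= -15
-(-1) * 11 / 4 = 11 / 4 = 2.75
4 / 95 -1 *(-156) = 156.04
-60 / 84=-5 / 7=-0.71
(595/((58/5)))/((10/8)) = 1190/29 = 41.03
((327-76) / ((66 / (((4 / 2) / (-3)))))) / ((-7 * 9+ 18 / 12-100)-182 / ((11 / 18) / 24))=502 / 1447209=0.00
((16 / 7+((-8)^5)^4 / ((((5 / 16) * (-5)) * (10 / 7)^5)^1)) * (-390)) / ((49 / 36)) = 190438647182069276080711296 / 5359375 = 35533741748257824108.35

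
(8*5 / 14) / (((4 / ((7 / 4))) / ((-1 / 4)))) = -5 / 16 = -0.31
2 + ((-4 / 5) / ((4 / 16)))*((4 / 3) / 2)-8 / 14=-74 / 105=-0.70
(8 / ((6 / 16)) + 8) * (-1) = -88 / 3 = -29.33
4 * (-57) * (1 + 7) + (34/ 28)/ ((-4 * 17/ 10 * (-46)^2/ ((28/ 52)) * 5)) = -200698369/ 110032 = -1824.00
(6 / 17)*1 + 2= 2.35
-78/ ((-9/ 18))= 156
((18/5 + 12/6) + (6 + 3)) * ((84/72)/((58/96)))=4088/145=28.19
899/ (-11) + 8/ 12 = -2675/ 33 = -81.06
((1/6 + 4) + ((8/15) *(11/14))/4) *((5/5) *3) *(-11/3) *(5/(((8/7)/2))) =-3289/8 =-411.12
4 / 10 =0.40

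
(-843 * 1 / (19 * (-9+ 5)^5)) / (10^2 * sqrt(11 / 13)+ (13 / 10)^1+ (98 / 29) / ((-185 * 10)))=-20474489013225 / 3079421901292327424+ 15165161671875 * sqrt(143) / 384927737661540928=0.00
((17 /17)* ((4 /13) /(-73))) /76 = -1 /18031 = -0.00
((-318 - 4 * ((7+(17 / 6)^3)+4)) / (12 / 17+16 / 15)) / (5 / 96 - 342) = 489220 / 654609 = 0.75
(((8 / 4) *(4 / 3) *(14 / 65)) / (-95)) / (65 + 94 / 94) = -56 / 611325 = -0.00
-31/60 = -0.52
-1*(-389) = 389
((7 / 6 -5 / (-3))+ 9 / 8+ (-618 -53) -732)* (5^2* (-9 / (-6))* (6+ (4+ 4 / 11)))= -47847225 / 88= -543718.47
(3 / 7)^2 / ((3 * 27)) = 1 / 441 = 0.00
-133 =-133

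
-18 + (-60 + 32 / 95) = -7378 / 95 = -77.66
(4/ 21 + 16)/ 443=340/ 9303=0.04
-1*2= -2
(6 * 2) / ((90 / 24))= 16 / 5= 3.20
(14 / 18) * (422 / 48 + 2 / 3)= 1589 / 216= 7.36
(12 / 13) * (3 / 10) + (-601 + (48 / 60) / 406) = -1585303 / 2639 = -600.72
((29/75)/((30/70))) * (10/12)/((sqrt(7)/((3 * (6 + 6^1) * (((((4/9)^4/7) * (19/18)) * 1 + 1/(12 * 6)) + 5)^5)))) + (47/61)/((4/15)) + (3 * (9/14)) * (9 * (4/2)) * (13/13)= 64227/1708 + 36544421967899663816906786511708736547 * sqrt(7)/2965269253112700877077276657991680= 32644.24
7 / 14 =1 / 2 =0.50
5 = 5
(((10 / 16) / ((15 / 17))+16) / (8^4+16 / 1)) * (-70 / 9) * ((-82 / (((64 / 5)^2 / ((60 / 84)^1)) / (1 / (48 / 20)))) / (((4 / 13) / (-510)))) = -56772828125 / 7276068864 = -7.80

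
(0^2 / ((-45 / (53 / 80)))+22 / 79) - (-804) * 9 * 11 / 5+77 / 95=119481769 / 7505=15920.29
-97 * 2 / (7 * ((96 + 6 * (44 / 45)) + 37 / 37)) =-2910 / 10801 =-0.27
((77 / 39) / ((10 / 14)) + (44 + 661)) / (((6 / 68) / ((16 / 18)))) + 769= 41588593 / 5265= 7899.07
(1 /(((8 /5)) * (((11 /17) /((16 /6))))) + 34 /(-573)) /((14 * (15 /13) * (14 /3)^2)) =0.01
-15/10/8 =-3/16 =-0.19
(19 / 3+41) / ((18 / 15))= 355 / 9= 39.44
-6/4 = -1.50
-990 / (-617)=990 / 617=1.60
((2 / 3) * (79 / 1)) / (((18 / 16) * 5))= 1264 / 135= 9.36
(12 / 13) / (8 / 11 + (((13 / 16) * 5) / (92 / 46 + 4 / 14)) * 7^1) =11264 / 160693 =0.07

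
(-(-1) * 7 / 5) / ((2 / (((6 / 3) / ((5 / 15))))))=21 / 5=4.20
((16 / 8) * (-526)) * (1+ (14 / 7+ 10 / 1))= -13676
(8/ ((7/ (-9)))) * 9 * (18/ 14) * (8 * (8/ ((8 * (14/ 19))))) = -1292.22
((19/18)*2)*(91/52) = 3.69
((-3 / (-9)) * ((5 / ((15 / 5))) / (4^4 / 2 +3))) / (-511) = -0.00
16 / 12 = 4 / 3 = 1.33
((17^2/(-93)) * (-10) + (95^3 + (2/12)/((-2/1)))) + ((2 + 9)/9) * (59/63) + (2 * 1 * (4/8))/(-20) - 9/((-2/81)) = 150770511769/175770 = 857771.59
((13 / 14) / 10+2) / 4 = 293 / 560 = 0.52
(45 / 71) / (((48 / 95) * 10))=285 / 2272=0.13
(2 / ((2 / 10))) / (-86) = -5 / 43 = -0.12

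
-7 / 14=-1 / 2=-0.50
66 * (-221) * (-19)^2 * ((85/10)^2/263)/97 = -760871397/51022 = -14912.61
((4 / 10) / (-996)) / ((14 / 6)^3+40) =-9 / 1181090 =-0.00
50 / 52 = 25 / 26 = 0.96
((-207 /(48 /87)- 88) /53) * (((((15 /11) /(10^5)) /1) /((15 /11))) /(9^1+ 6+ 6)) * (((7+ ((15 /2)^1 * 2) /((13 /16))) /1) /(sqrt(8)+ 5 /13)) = 2453041 /472624320000- 31889533 * sqrt(2) /1181560800000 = -0.00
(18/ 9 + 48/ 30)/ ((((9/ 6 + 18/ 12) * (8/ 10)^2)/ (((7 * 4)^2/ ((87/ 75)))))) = 36750/ 29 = 1267.24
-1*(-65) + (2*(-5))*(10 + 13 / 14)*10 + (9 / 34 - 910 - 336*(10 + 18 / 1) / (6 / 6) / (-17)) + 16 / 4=-328483 / 238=-1380.18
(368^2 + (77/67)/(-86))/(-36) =-260104337/69144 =-3761.78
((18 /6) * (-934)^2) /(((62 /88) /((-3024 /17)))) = -348216599808 /527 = -660752561.31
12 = 12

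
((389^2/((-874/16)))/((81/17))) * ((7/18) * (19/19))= -72028796/318573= -226.10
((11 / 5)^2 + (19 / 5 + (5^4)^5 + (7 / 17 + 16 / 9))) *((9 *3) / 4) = 273585319519074036 / 425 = 643730163574291.85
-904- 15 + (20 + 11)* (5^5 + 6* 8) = 97444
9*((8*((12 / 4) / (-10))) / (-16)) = 27 / 20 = 1.35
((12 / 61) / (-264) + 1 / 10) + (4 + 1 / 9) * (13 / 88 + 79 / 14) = 13473809 / 563640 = 23.90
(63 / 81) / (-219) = -7 / 1971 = -0.00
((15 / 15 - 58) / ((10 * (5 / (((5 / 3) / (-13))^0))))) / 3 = -19 / 50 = -0.38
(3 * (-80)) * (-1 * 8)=1920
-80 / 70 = -8 / 7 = -1.14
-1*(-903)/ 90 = 301/ 30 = 10.03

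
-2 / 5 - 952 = -4762 / 5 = -952.40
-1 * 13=-13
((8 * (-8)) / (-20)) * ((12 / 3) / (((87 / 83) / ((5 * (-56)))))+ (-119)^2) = 18224752 / 435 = 41895.98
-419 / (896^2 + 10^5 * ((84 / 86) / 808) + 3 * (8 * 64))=-1819717 / 3493825736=-0.00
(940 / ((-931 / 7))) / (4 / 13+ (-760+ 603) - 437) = 6110 / 513247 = 0.01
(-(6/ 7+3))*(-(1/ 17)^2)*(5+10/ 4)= 405/ 4046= 0.10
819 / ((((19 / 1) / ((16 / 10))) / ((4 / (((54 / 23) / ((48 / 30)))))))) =267904 / 1425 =188.00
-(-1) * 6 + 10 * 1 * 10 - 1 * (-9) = 115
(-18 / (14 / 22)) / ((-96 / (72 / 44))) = 27 / 56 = 0.48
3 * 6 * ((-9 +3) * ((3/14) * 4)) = -648/7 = -92.57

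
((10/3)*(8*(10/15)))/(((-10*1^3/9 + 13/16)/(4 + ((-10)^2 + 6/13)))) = -3476480/559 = -6219.11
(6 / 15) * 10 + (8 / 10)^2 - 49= -1109 / 25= -44.36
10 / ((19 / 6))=60 / 19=3.16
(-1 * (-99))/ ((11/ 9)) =81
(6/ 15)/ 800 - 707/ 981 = -1413019/ 1962000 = -0.72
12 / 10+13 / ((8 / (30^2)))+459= 19227 / 10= 1922.70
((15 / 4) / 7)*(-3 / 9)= -5 / 28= -0.18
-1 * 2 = -2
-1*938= -938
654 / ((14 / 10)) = 3270 / 7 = 467.14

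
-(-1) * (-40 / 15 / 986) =-4 / 1479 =-0.00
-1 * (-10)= 10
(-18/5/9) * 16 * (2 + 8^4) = -131136/5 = -26227.20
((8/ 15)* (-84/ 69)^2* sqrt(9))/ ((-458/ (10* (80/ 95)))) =-100352/ 2301679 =-0.04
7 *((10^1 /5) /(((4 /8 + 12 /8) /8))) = 56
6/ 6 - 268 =-267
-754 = -754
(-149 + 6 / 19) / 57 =-2825 / 1083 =-2.61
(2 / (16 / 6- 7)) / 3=-2 / 13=-0.15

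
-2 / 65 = -0.03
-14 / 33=-0.42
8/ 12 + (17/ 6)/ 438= 1769/ 2628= 0.67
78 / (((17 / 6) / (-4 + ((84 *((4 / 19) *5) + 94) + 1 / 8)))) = 3175263 / 646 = 4915.27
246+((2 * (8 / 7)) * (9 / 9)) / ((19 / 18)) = 33006 / 133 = 248.17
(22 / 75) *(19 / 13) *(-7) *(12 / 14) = -836 / 325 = -2.57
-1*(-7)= 7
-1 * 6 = -6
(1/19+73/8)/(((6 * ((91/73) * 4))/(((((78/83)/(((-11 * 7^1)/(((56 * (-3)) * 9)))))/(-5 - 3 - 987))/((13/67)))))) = -36843903/1256547292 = -0.03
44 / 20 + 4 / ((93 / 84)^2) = 26251 / 4805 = 5.46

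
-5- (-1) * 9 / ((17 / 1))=-76 / 17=-4.47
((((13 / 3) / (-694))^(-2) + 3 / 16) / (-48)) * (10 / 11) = -115593485 / 237952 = -485.78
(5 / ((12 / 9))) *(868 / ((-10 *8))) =-651 / 16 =-40.69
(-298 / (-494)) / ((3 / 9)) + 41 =10574 / 247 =42.81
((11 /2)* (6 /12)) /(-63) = -11 /252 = -0.04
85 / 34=5 / 2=2.50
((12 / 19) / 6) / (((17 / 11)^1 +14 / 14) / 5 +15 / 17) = 1870 / 24719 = 0.08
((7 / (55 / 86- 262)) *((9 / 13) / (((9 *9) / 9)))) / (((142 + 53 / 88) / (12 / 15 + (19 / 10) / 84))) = -653686 / 55002455235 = -0.00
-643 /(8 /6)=-1929 /4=-482.25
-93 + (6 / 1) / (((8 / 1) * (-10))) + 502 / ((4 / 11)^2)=37033 / 10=3703.30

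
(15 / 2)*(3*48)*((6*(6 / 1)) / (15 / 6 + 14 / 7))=8640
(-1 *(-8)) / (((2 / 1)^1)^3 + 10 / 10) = 8 / 9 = 0.89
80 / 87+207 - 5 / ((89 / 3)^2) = 143279054 / 689127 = 207.91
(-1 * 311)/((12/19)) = -5909/12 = -492.42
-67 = -67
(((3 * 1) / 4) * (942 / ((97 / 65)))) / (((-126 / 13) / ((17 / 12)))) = -2255305 / 32592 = -69.20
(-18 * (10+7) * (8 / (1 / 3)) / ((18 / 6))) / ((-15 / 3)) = 2448 / 5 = 489.60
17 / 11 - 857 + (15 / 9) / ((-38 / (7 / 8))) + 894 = 386303 / 10032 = 38.51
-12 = -12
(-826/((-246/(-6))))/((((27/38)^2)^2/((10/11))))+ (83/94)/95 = -153783491173847/2140341426630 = -71.85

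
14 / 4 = 7 / 2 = 3.50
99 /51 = 33 /17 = 1.94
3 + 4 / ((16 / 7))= 19 / 4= 4.75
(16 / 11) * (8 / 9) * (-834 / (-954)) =17792 / 15741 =1.13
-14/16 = -7/8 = -0.88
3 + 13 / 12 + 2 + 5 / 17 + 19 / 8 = 3571 / 408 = 8.75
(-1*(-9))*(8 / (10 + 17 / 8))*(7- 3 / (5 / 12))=-576 / 485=-1.19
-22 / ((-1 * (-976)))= -11 / 488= -0.02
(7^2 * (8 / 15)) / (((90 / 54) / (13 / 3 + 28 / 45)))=87416 / 1125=77.70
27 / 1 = 27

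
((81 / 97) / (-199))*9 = -729 / 19303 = -0.04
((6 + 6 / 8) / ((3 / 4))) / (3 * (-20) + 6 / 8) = -12 / 79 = -0.15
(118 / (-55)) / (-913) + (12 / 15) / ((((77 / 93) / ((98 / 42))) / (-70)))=-7924722 / 50215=-157.82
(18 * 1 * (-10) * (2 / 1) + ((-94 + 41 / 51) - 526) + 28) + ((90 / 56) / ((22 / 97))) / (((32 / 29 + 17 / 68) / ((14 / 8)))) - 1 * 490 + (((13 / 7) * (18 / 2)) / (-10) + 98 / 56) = -35314251641 / 24661560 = -1431.96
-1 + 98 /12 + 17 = 145 /6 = 24.17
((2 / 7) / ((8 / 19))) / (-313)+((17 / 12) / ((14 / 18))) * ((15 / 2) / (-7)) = -239711 / 122696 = -1.95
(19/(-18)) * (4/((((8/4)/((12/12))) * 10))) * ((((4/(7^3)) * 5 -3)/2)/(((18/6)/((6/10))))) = 19171/308700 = 0.06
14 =14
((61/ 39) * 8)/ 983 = 488/ 38337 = 0.01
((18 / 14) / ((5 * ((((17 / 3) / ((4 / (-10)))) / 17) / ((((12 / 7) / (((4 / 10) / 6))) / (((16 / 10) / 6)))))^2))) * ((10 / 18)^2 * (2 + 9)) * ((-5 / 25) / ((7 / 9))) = -7217100 / 2401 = -3005.87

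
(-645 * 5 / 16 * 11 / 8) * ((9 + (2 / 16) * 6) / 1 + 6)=-2234925 / 512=-4365.09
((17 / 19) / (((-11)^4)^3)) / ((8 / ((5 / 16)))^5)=0.00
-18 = -18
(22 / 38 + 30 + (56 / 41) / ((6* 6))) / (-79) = -214655 / 553869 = -0.39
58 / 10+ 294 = 1499 / 5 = 299.80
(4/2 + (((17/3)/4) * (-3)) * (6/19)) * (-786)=-9825/19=-517.11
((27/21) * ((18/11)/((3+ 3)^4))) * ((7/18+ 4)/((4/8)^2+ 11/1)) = 79/124740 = 0.00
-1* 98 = -98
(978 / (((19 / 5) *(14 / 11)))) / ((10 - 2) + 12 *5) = 26895 / 9044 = 2.97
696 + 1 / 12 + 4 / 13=108637 / 156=696.39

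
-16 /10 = -8 /5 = -1.60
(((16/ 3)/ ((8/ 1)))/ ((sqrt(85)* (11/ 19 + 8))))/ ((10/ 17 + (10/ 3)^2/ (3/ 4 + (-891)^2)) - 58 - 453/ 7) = -2534070546* sqrt(85)/ 338509726296485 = -0.00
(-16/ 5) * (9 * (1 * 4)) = -576/ 5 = -115.20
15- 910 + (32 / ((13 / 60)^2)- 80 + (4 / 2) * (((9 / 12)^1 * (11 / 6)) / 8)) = -293.00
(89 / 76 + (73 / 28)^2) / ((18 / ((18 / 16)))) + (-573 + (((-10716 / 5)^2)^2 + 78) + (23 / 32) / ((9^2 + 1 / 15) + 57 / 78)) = 12075071894275527300357 / 572320000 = 21098462213928.44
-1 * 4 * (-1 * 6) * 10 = 240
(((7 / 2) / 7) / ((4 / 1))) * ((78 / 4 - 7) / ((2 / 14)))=175 / 16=10.94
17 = 17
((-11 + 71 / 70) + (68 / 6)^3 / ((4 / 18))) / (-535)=-1373543 / 112350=-12.23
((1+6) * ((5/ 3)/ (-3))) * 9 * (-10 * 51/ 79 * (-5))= -89250/ 79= -1129.75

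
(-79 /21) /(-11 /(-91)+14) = -1027 /3855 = -0.27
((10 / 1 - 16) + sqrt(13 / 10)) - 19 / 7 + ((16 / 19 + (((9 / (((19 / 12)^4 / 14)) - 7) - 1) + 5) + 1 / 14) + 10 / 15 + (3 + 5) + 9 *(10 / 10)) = sqrt(130) / 10 + 147315373 / 5473482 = 28.05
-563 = -563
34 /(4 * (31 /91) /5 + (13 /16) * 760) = 1820 /33069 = 0.06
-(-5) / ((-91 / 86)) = -4.73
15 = 15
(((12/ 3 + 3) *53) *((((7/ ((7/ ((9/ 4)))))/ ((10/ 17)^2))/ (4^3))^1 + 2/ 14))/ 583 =43807/ 281600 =0.16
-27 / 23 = -1.17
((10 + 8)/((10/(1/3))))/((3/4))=4/5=0.80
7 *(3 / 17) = 21 / 17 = 1.24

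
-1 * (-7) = 7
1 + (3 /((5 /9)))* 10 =55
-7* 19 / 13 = -133 / 13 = -10.23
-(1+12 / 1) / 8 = -13 / 8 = -1.62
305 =305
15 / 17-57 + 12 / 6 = -920 / 17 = -54.12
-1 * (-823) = 823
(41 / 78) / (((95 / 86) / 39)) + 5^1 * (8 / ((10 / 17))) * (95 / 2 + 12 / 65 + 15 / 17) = 4101573 / 1235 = 3321.11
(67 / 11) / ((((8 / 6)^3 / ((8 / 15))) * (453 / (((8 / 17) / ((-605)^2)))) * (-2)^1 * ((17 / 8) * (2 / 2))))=-0.00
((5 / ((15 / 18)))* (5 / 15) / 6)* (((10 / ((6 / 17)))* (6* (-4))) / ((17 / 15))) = -200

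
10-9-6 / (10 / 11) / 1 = -28 / 5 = -5.60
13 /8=1.62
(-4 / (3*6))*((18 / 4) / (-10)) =1 / 10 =0.10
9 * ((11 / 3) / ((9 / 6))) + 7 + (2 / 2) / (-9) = 260 / 9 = 28.89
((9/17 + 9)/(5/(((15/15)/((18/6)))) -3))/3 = 9/34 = 0.26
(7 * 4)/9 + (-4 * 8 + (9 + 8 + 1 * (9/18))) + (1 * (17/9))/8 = -803/72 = -11.15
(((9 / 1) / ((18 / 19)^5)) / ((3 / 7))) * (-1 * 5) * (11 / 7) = -136185445 / 629856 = -216.22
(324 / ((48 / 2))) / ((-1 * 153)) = -3 / 34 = -0.09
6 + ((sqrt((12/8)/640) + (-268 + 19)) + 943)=sqrt(15)/80 + 700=700.05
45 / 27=5 / 3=1.67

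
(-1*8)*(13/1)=-104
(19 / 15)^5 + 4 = 5513599 / 759375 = 7.26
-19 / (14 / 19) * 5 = -1805 / 14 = -128.93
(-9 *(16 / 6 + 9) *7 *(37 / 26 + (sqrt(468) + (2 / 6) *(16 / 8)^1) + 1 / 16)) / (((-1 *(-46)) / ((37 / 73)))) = -81585 *sqrt(13) / 1679 - 12174295 / 698464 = -192.63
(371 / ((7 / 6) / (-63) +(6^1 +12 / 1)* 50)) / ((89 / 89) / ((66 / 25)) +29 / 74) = 24461514 / 45731659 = 0.53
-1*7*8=-56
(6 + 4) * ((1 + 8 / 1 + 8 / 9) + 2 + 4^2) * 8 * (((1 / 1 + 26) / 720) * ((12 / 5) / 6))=502 / 15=33.47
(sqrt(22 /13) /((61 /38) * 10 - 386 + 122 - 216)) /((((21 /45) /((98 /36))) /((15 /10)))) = -133 * sqrt(286) /91676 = -0.02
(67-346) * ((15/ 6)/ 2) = -1395/ 4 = -348.75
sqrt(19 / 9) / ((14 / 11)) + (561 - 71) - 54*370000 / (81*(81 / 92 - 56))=11*sqrt(19) / 42 + 75534370 / 15213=4966.26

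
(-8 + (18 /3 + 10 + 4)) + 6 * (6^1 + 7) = 90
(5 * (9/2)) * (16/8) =45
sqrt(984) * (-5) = -10 * sqrt(246) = -156.84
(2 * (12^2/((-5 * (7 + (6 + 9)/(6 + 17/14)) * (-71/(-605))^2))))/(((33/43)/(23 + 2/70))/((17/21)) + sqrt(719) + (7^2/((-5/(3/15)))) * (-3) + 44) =-23063445621227052210312000/1778319249342472318740433 + 461997325442296472400000 * sqrt(719)/1778319249342472318740433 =-6.00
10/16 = 5/8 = 0.62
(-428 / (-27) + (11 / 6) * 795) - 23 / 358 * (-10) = 14247629 / 9666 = 1473.99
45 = 45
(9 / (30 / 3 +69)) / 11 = 9 / 869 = 0.01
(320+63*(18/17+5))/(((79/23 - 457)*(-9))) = 274367/1596096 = 0.17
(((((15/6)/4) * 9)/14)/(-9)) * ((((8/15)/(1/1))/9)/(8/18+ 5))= -1/2058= -0.00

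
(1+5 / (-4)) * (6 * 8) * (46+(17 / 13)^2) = -96756 / 169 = -572.52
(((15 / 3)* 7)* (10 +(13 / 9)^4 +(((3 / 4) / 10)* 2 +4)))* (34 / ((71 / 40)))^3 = 10688097709184000 / 2348254071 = 4551508.22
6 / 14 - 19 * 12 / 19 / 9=-19 / 21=-0.90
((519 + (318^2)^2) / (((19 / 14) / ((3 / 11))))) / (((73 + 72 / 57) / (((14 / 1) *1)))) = 6012925570260 / 15521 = 387405809.57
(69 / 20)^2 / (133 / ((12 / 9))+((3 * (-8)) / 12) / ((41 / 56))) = 195201 / 1591100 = 0.12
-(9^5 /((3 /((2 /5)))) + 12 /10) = -39372 /5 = -7874.40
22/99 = 0.22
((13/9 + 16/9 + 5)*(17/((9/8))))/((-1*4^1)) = -2516/81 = -31.06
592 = 592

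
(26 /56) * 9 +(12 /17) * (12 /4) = 2997 /476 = 6.30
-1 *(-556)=556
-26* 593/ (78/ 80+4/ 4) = -7806.58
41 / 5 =8.20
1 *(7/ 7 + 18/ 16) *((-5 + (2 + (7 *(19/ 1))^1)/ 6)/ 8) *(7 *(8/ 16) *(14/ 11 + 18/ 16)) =878815/ 22528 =39.01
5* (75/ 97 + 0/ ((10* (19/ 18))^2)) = 375/ 97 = 3.87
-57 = -57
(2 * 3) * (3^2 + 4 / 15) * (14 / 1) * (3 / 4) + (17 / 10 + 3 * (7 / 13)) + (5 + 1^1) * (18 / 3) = 16201 / 26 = 623.12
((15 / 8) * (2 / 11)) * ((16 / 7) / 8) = 15 / 154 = 0.10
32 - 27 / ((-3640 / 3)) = 116561 / 3640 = 32.02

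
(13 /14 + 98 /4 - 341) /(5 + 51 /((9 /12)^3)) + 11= 67360 /7931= 8.49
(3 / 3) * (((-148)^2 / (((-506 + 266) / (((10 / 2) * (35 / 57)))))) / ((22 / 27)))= -143745 / 418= -343.89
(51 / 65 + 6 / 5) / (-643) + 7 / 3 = 292178 / 125385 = 2.33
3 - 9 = -6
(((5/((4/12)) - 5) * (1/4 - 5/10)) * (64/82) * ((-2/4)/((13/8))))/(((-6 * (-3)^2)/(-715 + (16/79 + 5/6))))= 27073520/3410667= 7.94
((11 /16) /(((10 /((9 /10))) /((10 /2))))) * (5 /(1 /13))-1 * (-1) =1351 /64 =21.11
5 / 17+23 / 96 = 871 / 1632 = 0.53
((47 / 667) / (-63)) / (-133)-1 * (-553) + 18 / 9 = 3101780162 / 5588793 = 555.00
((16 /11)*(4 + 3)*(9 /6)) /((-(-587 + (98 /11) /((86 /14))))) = 7224 /276965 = 0.03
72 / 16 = 9 / 2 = 4.50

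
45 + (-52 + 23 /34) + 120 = 3865 /34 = 113.68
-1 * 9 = -9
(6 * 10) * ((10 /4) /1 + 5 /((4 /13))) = 1125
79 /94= 0.84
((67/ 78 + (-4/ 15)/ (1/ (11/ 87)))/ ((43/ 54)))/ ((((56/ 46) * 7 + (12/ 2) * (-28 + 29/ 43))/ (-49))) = 94671381/ 289765970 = 0.33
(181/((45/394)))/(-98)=-35657/2205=-16.17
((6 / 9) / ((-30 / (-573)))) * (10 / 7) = 382 / 21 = 18.19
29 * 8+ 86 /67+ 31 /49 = 767947 /3283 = 233.92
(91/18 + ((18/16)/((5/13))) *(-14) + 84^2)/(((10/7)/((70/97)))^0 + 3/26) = 16427047/2610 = 6293.89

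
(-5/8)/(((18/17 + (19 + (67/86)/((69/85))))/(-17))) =4287315/8481236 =0.51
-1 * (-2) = 2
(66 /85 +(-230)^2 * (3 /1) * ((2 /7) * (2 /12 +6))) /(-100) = -83185481 /29750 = -2796.15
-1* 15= -15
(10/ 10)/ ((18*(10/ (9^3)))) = 81/ 20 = 4.05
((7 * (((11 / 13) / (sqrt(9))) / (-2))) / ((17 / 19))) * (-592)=433048 / 663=653.16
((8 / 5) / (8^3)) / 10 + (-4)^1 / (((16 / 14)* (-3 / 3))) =11201 / 3200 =3.50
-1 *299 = -299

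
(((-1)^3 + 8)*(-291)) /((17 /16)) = -32592 /17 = -1917.18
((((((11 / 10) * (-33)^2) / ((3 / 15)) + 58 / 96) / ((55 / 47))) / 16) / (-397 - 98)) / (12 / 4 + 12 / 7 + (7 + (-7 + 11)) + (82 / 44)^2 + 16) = -3783829 / 206003520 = -0.02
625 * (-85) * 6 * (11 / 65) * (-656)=460020000 / 13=35386153.85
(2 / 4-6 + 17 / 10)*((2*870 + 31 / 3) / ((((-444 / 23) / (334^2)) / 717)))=15295169652577 / 555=27558864238.88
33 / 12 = 11 / 4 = 2.75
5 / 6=0.83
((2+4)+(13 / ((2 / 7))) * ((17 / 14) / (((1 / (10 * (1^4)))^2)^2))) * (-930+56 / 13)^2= 80012347592936 / 169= 473445843745.18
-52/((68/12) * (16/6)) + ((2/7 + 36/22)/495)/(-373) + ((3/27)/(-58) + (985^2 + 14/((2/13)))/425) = 8876627298129/3893849575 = 2279.65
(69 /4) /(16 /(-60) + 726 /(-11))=-1035 /3976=-0.26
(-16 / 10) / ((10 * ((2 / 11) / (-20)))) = 88 / 5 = 17.60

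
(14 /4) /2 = 7 /4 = 1.75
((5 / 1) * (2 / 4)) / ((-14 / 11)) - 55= -1595 / 28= -56.96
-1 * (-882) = 882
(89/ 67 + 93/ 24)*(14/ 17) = 19523/ 4556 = 4.29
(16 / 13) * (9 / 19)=144 / 247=0.58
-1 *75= -75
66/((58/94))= 3102/29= 106.97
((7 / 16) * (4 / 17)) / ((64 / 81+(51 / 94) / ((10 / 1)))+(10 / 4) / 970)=0.12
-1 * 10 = -10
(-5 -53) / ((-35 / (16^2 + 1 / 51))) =757306 / 1785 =424.26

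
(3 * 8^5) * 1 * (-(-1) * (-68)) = -6684672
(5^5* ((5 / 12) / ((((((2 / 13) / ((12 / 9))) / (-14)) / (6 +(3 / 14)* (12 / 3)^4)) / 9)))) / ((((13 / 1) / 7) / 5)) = -232968750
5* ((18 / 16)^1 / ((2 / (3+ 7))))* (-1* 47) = -1321.88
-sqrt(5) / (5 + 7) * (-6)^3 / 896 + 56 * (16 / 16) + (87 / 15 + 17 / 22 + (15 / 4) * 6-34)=9 * sqrt(5) / 448 + 2809 / 55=51.12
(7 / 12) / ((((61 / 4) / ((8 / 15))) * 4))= 14 / 2745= 0.01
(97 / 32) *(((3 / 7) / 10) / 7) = 291 / 15680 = 0.02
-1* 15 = -15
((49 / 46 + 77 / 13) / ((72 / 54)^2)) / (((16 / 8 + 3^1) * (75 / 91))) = 87759 / 92000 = 0.95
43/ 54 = 0.80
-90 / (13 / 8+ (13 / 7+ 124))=-5040 / 7139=-0.71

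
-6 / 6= -1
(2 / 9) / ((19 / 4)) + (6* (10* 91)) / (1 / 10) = 9336608 / 171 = 54600.05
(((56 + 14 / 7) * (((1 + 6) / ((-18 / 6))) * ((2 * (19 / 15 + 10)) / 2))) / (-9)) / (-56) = -3.03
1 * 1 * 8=8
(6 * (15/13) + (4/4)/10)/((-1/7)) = -6391/130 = -49.16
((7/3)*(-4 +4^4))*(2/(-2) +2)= 588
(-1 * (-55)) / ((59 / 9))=8.39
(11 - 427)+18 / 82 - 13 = -17580 / 41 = -428.78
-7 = -7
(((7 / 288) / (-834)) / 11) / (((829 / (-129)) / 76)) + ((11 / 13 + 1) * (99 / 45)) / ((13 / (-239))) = -11516649606229 / 154234388880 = -74.67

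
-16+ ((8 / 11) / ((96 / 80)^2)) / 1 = -1534 / 99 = -15.49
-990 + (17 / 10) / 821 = -8127883 / 8210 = -990.00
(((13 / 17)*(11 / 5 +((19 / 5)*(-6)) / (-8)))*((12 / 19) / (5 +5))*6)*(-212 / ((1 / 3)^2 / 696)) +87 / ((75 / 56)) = -15692073304 / 8075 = -1943290.81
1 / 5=0.20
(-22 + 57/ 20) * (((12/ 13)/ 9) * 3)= -383/ 65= -5.89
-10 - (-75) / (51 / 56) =72.35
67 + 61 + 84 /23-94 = 866 /23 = 37.65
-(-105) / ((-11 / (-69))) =7245 / 11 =658.64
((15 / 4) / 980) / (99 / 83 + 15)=83 / 351232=0.00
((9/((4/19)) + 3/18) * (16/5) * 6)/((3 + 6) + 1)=412/5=82.40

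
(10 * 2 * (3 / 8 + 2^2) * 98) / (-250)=-34.30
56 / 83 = 0.67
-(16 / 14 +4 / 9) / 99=-100 / 6237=-0.02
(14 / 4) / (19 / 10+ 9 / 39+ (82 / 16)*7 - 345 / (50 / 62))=-0.01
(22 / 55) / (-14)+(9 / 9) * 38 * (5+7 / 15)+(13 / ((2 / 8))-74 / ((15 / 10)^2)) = 71447 / 315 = 226.82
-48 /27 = -1.78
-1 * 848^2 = -719104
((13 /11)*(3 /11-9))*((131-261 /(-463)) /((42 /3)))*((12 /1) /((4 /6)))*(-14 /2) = 12212.59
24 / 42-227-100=-2285 / 7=-326.43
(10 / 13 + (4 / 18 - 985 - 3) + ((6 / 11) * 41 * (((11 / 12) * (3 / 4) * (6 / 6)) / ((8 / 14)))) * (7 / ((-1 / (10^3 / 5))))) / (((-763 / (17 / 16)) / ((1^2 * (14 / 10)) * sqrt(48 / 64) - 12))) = -307545215 / 476112 + 61509043 * sqrt(3) / 1632384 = -580.69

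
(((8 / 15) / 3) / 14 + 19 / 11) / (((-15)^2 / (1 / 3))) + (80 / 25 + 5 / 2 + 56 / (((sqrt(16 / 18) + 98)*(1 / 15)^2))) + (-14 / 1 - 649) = -53438267053319 / 101072144250 - 18900*sqrt(2) / 21607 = -529.95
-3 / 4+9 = 33 / 4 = 8.25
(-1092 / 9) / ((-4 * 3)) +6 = 145 / 9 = 16.11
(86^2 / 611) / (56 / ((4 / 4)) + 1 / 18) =133128 / 616499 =0.22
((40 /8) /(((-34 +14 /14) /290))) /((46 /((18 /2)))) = -2175 /253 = -8.60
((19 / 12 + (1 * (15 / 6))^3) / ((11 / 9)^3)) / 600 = 33453 / 2129600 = 0.02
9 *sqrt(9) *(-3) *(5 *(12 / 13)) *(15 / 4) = -18225 / 13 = -1401.92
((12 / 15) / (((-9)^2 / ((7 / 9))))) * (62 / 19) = 1736 / 69255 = 0.03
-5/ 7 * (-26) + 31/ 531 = 69247/ 3717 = 18.63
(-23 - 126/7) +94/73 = -2899/73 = -39.71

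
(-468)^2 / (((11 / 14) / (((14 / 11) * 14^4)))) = 1649149092864 / 121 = 13629331345.98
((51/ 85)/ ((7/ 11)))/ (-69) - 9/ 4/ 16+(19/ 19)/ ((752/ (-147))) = -846943/ 2421440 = -0.35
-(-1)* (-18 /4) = -9 /2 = -4.50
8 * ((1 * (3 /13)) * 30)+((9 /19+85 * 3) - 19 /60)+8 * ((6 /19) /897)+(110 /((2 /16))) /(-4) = 30862981 /340860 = 90.54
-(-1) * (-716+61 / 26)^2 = 344288025 / 676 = 509301.81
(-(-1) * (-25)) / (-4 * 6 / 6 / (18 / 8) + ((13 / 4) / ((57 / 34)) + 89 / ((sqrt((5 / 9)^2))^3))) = -1068750 / 22196177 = -0.05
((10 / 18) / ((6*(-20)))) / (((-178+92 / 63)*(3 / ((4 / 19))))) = 7 / 3803724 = 0.00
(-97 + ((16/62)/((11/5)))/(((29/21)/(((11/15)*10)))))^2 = 7507009449/808201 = 9288.54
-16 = -16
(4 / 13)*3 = 0.92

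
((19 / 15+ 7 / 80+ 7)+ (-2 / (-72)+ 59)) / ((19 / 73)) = 708319 / 2736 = 258.89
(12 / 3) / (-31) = -4 / 31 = -0.13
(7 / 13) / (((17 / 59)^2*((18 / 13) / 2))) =24367 / 2601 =9.37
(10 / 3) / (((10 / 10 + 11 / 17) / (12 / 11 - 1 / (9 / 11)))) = -1105 / 4158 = -0.27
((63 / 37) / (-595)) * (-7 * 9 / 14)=81 / 6290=0.01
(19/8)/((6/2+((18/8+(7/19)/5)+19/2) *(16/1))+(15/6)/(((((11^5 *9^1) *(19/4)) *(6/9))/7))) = 45899535/3714073472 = 0.01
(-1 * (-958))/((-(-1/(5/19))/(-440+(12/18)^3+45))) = -51047030/513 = -99506.88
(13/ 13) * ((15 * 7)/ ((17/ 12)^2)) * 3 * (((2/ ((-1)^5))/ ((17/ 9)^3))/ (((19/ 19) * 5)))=-13226976/ 1419857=-9.32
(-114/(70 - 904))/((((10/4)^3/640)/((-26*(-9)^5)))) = 29870290944/3475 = 8595767.18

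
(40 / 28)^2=100 / 49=2.04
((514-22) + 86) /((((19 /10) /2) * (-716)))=-2890 /3401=-0.85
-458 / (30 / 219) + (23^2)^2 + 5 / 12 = 16589881 / 60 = 276498.02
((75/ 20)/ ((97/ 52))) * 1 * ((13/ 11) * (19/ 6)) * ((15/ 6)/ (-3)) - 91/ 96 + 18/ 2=182591/ 102432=1.78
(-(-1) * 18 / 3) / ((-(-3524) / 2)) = 3 / 881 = 0.00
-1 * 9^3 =-729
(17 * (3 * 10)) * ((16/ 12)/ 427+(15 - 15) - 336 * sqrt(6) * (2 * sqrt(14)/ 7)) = 680/ 427 - 97920 * sqrt(21) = -448724.22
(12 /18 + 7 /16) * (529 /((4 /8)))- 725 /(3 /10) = -29963 /24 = -1248.46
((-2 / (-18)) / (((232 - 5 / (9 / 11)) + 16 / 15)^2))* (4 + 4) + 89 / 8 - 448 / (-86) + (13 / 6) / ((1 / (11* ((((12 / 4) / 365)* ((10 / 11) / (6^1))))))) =128587481591893 / 7857949278984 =16.36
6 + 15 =21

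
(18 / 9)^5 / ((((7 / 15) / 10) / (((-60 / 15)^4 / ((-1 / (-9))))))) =11059200 / 7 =1579885.71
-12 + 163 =151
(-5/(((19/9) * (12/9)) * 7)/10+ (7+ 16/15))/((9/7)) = 128339/20520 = 6.25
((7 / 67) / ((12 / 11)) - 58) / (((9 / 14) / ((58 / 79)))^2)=-7673939980 / 101609721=-75.52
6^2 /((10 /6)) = 21.60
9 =9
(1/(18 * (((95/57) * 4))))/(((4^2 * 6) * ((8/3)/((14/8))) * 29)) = 7/3563520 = 0.00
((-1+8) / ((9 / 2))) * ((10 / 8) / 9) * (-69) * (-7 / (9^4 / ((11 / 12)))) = 61985 / 4251528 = 0.01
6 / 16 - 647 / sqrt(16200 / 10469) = 3 / 8 - 12293 * sqrt(58) / 180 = -519.74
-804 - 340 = -1144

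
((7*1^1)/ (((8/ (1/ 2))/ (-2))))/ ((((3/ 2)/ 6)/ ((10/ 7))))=-5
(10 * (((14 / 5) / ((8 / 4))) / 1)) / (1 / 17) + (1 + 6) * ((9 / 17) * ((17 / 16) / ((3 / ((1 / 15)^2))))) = 238.01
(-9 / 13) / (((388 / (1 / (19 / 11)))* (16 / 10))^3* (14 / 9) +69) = -13476375 / 37333382871893407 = -0.00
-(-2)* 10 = 20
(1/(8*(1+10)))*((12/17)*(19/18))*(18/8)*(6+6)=171/748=0.23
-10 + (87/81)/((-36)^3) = -12597149/1259712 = -10.00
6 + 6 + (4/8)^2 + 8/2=65/4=16.25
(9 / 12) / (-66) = -1 / 88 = -0.01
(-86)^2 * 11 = 81356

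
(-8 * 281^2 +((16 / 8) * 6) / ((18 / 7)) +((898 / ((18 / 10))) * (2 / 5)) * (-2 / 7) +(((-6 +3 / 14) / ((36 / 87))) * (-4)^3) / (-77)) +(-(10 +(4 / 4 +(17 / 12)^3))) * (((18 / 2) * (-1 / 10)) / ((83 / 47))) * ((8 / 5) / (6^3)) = -7325688101433307 / 11595830400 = -631751.92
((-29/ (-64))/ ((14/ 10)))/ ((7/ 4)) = 145/ 784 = 0.18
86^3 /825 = 636056 /825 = 770.98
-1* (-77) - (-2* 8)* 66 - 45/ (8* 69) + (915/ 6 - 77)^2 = 1257303/ 184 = 6833.17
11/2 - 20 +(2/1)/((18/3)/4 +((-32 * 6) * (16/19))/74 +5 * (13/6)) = -612251/42806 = -14.30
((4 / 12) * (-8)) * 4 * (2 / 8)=-8 / 3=-2.67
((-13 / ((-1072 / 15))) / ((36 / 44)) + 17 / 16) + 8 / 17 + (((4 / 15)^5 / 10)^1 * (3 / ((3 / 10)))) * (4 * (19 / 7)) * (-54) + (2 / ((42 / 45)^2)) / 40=25672980311 / 25114950000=1.02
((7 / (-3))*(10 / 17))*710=-49700 / 51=-974.51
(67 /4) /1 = 67 /4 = 16.75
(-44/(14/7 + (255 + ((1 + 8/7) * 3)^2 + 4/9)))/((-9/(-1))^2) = -98/53901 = -0.00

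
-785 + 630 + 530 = 375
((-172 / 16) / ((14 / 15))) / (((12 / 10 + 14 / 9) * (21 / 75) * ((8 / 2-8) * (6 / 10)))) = 1209375 / 194432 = 6.22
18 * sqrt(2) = 25.46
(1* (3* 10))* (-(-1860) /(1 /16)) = 892800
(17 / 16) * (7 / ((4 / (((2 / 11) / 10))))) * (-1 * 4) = -119 / 880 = -0.14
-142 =-142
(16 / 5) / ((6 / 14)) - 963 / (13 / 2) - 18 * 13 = -73064 / 195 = -374.69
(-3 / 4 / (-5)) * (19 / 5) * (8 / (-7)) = -114 / 175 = -0.65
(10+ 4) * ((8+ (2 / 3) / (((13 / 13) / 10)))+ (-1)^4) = 658 / 3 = 219.33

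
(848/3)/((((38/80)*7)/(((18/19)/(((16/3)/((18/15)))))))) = 45792/2527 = 18.12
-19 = -19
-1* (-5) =5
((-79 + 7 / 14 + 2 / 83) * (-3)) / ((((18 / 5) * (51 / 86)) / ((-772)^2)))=834617483560 / 12699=65723087.14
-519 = -519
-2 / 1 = -2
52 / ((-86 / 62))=-1612 / 43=-37.49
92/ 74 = 46/ 37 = 1.24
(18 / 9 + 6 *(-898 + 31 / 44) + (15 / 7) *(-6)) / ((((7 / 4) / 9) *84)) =-2492319 / 7546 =-330.28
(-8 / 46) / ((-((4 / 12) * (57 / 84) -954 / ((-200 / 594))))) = 8400 / 136863179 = 0.00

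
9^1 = 9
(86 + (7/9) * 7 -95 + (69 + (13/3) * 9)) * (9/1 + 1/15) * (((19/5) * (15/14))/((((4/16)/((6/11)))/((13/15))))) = 25261184/3465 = 7290.38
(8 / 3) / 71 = 8 / 213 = 0.04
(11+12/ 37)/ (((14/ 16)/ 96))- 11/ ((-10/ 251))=1518.54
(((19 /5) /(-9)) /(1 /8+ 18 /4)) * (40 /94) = -608 /15651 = -0.04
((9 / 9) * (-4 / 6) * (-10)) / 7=20 / 21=0.95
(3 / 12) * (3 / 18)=1 / 24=0.04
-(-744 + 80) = 664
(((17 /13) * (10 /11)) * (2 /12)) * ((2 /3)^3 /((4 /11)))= 170 /1053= 0.16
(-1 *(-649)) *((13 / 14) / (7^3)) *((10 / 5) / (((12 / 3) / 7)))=8437 / 1372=6.15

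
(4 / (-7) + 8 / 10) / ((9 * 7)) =8 / 2205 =0.00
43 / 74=0.58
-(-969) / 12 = 323 / 4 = 80.75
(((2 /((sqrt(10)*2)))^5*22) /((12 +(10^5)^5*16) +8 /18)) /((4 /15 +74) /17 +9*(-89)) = -5049*sqrt(10) /29252304000000000000000002275179200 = -0.00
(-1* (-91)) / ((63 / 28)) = 364 / 9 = 40.44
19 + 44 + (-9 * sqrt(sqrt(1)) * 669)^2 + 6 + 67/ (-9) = 326272523/ 9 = 36252502.56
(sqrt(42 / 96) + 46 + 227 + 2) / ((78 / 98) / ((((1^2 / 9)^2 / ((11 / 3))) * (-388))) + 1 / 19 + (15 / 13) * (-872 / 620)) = -3639372100 / 28842937-36393721 * sqrt(7) / 317272307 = -126.48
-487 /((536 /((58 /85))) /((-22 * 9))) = 1398177 /11390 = 122.75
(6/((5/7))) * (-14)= -588/5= -117.60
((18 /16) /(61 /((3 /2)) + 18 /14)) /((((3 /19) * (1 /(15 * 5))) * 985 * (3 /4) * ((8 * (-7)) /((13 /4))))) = -11115 /11107648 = -0.00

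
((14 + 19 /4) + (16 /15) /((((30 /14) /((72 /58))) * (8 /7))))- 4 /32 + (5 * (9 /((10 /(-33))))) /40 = 179257 /11600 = 15.45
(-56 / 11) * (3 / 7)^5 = -1944 / 26411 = -0.07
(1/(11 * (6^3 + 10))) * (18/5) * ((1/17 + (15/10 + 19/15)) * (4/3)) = 262/48025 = 0.01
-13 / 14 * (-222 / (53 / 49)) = 10101 / 53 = 190.58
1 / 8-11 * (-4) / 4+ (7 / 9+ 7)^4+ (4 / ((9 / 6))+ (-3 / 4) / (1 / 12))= 192331505 / 52488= 3664.29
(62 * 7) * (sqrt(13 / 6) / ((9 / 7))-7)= -3038 + 1519 * sqrt(78) / 27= -2541.13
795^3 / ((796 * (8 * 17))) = 502459875 / 108256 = 4641.40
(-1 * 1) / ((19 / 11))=-11 / 19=-0.58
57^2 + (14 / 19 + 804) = 77021 / 19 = 4053.74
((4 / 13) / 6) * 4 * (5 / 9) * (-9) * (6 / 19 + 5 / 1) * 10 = -40400 / 741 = -54.52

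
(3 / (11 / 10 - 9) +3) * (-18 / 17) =-3726 / 1343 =-2.77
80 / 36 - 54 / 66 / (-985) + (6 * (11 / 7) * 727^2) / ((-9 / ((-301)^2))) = -4891889337981389 / 97515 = -50165506209.11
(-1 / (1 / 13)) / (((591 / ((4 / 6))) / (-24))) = 208 / 591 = 0.35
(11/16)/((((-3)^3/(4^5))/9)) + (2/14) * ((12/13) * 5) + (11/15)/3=-957259/4095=-233.76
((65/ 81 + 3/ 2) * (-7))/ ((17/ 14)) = -18277/ 1377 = -13.27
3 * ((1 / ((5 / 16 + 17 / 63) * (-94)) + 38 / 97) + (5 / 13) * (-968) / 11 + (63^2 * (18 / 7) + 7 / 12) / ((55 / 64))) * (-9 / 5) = -611856325348974 / 9567175475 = -63953.71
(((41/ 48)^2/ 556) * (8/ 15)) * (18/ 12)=0.00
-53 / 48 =-1.10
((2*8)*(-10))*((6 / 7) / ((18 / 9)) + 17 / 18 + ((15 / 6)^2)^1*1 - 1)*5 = -333800 / 63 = -5298.41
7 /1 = 7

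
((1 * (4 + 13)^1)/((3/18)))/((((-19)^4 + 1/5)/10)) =850/108601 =0.01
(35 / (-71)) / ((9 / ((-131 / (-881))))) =-4585 / 562959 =-0.01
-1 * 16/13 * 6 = -96/13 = -7.38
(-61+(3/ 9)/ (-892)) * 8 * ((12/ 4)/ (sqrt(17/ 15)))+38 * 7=266 - 326474 * sqrt(255)/ 3791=-1109.20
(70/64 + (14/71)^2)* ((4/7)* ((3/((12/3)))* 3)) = 234909/161312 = 1.46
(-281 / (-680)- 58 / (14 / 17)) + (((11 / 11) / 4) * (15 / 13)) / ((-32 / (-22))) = -34562217 / 495040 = -69.82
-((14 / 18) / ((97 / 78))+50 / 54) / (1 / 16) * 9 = -65008 / 291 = -223.40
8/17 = 0.47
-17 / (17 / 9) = -9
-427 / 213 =-2.00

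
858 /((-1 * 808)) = -429 /404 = -1.06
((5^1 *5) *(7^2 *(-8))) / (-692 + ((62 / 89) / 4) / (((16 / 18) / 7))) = 2791040 / 196691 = 14.19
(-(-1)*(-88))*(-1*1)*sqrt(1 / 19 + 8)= 264*sqrt(323) / 19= 249.72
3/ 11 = 0.27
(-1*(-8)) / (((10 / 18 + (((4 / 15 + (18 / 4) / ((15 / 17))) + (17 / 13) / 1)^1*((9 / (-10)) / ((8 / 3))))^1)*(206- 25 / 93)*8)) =-8704800 / 3039143119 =-0.00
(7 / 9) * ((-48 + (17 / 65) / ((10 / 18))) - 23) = -160454 / 2925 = -54.86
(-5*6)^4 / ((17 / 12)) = 9720000 / 17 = 571764.71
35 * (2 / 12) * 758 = 13265 / 3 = 4421.67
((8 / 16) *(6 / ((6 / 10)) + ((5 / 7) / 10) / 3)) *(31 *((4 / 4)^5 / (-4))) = -38.84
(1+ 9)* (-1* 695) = -6950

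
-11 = -11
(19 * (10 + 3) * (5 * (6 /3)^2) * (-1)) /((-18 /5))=1372.22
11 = 11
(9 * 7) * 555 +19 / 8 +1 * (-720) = 273979 / 8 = 34247.38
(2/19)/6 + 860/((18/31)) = 1481.13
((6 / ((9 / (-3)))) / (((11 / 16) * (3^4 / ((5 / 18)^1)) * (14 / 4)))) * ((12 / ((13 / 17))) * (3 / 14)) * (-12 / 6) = 10880 / 567567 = 0.02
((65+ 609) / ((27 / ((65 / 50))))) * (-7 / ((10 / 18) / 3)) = -30667 / 25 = -1226.68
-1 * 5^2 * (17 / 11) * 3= -1275 / 11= -115.91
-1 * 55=-55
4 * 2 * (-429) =-3432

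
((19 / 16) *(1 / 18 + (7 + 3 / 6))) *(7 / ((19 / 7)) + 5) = 68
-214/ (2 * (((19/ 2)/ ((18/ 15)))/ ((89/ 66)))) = -19046/ 1045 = -18.23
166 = 166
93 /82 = 1.13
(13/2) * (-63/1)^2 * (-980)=-25282530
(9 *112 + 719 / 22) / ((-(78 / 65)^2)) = -572375 / 792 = -722.70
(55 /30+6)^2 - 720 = -23711 /36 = -658.64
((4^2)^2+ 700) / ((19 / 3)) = 150.95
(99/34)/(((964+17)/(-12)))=-66/1853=-0.04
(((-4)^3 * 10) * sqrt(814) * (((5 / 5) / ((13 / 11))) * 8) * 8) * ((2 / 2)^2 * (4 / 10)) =-395531.86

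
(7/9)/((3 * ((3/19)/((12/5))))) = 532/135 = 3.94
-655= -655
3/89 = 0.03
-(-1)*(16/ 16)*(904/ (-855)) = -904/ 855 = -1.06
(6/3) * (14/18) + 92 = 842/9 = 93.56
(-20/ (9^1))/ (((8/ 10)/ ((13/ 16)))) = -325/ 144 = -2.26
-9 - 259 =-268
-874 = -874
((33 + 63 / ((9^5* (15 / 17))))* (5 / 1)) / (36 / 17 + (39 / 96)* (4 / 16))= 74.35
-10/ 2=-5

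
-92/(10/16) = -736/5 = -147.20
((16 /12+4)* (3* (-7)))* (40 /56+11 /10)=-1016 /5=-203.20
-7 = -7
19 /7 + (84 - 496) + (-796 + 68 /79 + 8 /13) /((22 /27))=-1384.38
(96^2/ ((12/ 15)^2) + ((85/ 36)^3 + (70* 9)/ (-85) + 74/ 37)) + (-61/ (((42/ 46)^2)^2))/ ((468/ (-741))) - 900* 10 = 10562951690477/ 1904357952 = 5546.73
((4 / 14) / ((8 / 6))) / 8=3 / 112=0.03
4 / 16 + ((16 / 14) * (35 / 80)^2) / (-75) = 593 / 2400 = 0.25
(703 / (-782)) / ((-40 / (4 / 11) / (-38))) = -13357 / 43010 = -0.31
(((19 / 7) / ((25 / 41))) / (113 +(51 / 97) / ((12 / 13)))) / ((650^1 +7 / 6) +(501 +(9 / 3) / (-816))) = 246637632 / 7249964876875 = 0.00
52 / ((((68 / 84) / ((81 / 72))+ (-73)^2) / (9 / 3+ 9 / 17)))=589680 / 17124389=0.03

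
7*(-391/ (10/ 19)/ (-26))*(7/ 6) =364021/ 1560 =233.35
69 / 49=1.41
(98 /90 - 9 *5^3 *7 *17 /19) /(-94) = 3011722 /40185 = 74.95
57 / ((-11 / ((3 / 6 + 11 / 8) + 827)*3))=-125989 / 88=-1431.69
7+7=14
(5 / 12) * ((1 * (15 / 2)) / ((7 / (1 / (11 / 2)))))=25 / 308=0.08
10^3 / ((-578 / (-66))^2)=1089000 / 83521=13.04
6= 6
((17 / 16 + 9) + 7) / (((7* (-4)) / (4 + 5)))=-5.48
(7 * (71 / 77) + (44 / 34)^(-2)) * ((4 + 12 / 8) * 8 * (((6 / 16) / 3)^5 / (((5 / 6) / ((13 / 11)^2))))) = 1730391 / 109035520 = 0.02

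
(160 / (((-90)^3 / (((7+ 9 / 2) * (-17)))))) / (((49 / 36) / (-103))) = -322184 / 99225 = -3.25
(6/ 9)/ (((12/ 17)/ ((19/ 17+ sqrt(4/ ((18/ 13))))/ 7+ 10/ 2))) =17*sqrt(26)/ 378+ 307/ 63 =5.10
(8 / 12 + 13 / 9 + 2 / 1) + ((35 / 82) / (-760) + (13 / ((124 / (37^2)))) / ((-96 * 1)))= 72762451 / 27819648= 2.62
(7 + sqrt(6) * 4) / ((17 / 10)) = 70 / 17 + 40 * sqrt(6) / 17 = 9.88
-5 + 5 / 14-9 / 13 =-971 / 182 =-5.34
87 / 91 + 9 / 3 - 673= -60883 / 91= -669.04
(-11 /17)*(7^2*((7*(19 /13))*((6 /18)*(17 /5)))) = -71687 /195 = -367.63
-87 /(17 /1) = -87 /17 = -5.12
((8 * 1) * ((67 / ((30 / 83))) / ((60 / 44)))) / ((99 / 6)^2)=88976 / 22275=3.99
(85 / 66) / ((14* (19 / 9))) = 255 / 5852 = 0.04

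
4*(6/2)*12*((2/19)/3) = 96/19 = 5.05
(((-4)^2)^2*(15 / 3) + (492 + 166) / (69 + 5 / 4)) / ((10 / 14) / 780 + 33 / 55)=1978223520 / 921961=2145.67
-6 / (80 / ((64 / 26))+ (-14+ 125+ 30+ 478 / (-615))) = -7380 / 212449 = -0.03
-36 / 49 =-0.73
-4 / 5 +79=391 / 5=78.20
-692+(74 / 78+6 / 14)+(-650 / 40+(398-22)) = -361313 / 1092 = -330.87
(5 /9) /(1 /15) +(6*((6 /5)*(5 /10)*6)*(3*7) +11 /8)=55597 /120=463.31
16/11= 1.45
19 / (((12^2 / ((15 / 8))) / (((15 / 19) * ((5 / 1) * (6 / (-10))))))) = -75 / 128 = -0.59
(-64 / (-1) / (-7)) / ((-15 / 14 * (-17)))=-128 / 255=-0.50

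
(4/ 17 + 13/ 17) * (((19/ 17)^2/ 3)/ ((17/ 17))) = 361/ 867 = 0.42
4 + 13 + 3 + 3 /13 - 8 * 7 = -465 /13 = -35.77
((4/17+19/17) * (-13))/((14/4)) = -5.03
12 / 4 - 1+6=8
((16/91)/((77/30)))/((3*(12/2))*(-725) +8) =-240/45692647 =-0.00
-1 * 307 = -307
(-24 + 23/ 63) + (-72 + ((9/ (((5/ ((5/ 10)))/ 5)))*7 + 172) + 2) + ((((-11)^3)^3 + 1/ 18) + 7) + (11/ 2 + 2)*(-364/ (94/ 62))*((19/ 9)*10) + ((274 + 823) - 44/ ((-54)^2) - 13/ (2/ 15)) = -1131082763174417/ 479682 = -2357984588.07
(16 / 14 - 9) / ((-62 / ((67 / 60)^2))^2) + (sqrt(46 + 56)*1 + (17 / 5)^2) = sqrt(102) + 806036733829 / 69745536000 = 21.66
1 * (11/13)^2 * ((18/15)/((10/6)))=2178/4225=0.52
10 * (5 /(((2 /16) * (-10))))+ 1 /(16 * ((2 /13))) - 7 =-1491 /32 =-46.59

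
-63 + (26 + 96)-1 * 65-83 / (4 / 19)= -1601 / 4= -400.25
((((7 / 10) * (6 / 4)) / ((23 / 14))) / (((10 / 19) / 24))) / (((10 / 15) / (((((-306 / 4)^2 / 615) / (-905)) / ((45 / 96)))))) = -523050696 / 533384375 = -0.98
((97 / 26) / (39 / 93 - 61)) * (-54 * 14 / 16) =2.91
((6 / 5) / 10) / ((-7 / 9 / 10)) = -54 / 35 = -1.54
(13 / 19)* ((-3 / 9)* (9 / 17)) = -39 / 323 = -0.12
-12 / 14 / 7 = -6 / 49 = -0.12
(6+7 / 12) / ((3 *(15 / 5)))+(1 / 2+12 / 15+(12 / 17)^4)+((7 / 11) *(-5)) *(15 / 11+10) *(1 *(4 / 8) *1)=-86217964033 / 5457262140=-15.80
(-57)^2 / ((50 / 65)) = 42237 / 10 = 4223.70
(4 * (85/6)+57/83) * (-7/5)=-99967/1245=-80.29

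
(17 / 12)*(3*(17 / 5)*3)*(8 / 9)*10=1156 / 3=385.33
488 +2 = 490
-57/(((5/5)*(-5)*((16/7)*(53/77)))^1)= 30723/4240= 7.25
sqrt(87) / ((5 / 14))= 14* sqrt(87) / 5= 26.12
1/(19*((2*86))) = 0.00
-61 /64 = -0.95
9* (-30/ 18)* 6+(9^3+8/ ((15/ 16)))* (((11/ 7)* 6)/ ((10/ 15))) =361929/ 35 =10340.83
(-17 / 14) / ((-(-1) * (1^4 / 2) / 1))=-17 / 7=-2.43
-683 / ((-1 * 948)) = 683 / 948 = 0.72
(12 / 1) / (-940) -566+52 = -120793 / 235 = -514.01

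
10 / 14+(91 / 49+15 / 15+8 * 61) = 3441 / 7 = 491.57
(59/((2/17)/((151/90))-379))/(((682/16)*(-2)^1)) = 0.00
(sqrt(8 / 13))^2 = 8 / 13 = 0.62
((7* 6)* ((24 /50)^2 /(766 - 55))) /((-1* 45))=-224 /740625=-0.00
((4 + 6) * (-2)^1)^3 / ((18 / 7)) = -28000 / 9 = -3111.11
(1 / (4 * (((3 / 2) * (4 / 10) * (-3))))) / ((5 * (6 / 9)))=-1 / 24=-0.04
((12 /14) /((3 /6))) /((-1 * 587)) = -0.00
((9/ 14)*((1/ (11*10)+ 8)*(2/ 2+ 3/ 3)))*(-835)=-1324143/ 154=-8598.33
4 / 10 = 2 / 5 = 0.40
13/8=1.62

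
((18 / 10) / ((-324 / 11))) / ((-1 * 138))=11 / 24840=0.00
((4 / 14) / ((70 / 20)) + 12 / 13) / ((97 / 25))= 16000 / 61789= 0.26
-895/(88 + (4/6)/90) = -120825/11881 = -10.17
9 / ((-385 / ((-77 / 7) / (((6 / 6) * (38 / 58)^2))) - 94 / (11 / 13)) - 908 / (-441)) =-36717219 / 383524289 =-0.10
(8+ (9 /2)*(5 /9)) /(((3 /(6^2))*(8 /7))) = 441 /4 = 110.25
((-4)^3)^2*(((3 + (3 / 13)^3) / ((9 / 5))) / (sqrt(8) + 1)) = -45178880 / 46137 + 90357760*sqrt(2) / 46137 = 1790.46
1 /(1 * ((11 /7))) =7 /11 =0.64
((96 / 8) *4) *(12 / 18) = 32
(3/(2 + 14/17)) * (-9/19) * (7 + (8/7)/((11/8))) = -3.94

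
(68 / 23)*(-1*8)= -544 / 23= -23.65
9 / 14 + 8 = 121 / 14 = 8.64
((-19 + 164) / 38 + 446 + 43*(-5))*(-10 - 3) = -115999 / 38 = -3052.61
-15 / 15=-1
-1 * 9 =-9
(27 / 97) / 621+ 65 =145016 / 2231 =65.00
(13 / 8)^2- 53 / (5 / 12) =-39859 / 320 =-124.56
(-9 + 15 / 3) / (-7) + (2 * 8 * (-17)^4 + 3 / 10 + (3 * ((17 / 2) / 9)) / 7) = 140315414 / 105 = 1336337.28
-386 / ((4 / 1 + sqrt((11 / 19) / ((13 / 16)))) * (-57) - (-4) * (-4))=153049 / 92984 - 579 * sqrt(2717) / 92984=1.32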